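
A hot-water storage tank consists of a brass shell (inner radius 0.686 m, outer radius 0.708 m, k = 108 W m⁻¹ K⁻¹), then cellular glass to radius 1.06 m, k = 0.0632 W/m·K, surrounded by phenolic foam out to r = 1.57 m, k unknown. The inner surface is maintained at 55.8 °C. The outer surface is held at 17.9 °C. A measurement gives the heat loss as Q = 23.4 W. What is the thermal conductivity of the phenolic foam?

k = 0.0237 W/m·K

ΣR = ΔT/Q = |55.8 − 17.9|/23.4 = 1.620 K/W
Known resistances:
  R_brass = (1/0.686 − 1/0.708)/(4πk) = 0.04530/(4π·108) = 3.338×10^-5 K/W
  R_cellular glass = (1/0.708 − 1/1.06)/(4πk) = 0.4690/(4π·0.0632) = 0.5906 K/W
R_phenolic foam = ΣR − ΣR_known = 1.620 − 0.5906 = 1.029 K/W
(1/r₁−1/r₂)/(4πk) = 1.029 ⇒ k = 0.3065/(4π·1.029) = 0.0237 W/m·K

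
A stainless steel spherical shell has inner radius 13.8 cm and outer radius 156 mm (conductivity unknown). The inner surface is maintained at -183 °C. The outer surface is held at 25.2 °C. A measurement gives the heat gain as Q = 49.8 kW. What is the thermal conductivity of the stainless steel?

ΣR = ΔT/Q = |-183 − 25.2|/49800 = 0.004181 K/W
(1/r₁−1/r₂)/(4πk) = 0.004181 ⇒ k = 0.8361/(4π·0.004181) = 15.9 W/m·K

k = 15.9 W/m·K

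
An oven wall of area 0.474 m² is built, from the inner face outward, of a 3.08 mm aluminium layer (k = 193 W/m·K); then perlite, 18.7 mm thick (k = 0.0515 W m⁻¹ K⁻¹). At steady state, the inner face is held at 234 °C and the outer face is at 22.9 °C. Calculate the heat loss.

Resistance network (inner→outer):
  R_aluminium = L/(kA) = 0.00308/(193·0.474) = 3.367×10^-5 K/W
  R_perlite = L/(kA) = 0.0187/(0.0515·0.474) = 0.7660 K/W
ΣR = 3.367×10^-5 + 0.7660 = 0.7660 K/W
Q = ΔT/ΣR = (234 °C − 22.9 °C)/0.7660 = 276 W

Q = 276 W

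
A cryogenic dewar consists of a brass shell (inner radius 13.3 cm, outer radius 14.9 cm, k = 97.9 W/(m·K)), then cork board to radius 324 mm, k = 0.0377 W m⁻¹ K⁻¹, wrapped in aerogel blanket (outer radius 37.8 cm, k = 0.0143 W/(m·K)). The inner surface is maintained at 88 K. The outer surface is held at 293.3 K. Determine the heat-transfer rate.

Resistance network (inner→outer):
  R_brass = (1/0.133 − 1/0.149)/(4πk) = 0.8074/(4π·97.9) = 6.563×10^-4 K/W
  R_cork board = (1/0.149 − 1/0.324)/(4πk) = 3.625/(4π·0.0377) = 7.652 K/W
  R_aerogel blanket = (1/0.324 − 1/0.378)/(4πk) = 0.4409/(4π·0.0143) = 2.454 K/W
ΣR = 6.563×10^-4 + 7.652 + 2.454 = 10.11 K/W
Q = ΔT/ΣR = (88 K − 293.3 K)/10.11 = -20.3 W
(Negative Q ⇒ heat flows inward; heat gain = 20.3 W.)

Q = 20.3 W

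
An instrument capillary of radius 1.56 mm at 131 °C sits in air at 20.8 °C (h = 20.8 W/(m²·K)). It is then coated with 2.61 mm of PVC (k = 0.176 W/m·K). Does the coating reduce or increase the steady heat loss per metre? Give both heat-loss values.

Critical radius for a cylinder: r_cr = k/h = 0.00846 m = 0.846 cm.
Outer radius after coating: r₂ = 0.00156 + 0.00261 = 0.00417 m.
Since r₁ < r_cr and r₂ ≤ r_cr, the coating moves toward the maximum at r_cr — heat loss rises.
Bare: R = 1/(2πr₁h) = 4.905 m·K/W; Q = 110.2/4.905 = 22.5 W/m.
Coated: R = R_cond + R_conv = 2.724 m·K/W; Q = 110.2/2.724 = 40.5 W/m.

increases: 22.5 → 40.5 W/m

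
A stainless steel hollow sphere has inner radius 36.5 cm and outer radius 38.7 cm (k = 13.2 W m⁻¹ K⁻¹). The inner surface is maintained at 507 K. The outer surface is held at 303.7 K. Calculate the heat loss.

Q = 4πk·ΔT/(1/r₁ − 1/r₂) = 4π × 13.2 × 203.3 / (1/0.365 − 1/0.387) = 2.17×10^5 W

Q = 217 kW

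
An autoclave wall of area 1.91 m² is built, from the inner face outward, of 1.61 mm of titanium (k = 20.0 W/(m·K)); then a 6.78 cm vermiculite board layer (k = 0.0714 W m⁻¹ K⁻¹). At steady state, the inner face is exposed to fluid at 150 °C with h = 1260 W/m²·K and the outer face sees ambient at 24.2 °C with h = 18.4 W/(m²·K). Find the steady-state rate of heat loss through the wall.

Treat each layer as a resistance in series:
  R_conv,in = 1/(hA) = 1/(1260·1.91) = 4.155×10^-4 K/W
  R_titanium = L/(kA) = 0.00161/(20.0·1.91) = 4.215×10^-5 K/W
  R_vermiculite board = L/(kA) = 0.0678/(0.0714·1.91) = 0.4972 K/W
  R_conv,out = 1/(hA) = 1/(18.4·1.91) = 0.02845 K/W
ΣR = 4.155×10^-4 + 4.215×10^-5 + 0.4972 + 0.02845 = 0.5261 K/W
Q = ΔT/ΣR = (150 °C − 24.2 °C)/0.5261 = 239 W

Q = 239 W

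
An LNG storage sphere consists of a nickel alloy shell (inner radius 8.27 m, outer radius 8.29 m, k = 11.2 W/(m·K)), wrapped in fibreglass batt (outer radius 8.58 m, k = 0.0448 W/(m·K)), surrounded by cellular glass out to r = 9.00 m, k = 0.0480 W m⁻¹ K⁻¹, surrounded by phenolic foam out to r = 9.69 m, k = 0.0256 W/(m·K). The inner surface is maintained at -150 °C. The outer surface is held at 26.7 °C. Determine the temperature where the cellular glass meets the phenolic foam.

Series thermal resistances, inner to outer:
  R_nickel alloy = (1/8.27 − 1/8.29)/(4πk) = 2.917×10^-4/(4π·11.2) = 2.073×10^-6 K/W
  R_fibreglass batt = (1/8.29 − 1/8.58)/(4πk) = 0.004077/(4π·0.0448) = 0.007242 K/W
  R_cellular glass = (1/8.58 − 1/9.00)/(4πk) = 0.005439/(4π·0.0480) = 0.009017 K/W
  R_phenolic foam = (1/9.00 − 1/9.69)/(4πk) = 0.007912/(4π·0.0256) = 0.02459 K/W
ΣR = 2.073×10^-6 + 0.007242 + 0.009017 + 0.02459 = 0.04085 K/W
Q = ΔT/ΣR = (-150 °C − 26.7 °C)/0.04085 = -4326 W
From the inner boundary to the cellular glass/phenolic foam interface, ΣR_partial = 0.01626 K/W.
T_interface = T_in − Q·ΣR_partial = -150 °C − (-4326)(0.01626) = -79.7 °C

T = -79.7 °C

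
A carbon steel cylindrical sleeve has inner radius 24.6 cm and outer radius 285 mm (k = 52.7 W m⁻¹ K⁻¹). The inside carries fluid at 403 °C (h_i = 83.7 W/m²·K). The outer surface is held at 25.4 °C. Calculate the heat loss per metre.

Q' = 46200 W/m

Series thermal resistances, inner to outer:
  R'_conv,in = 1/(2πr h) = 1/(2π·0.246·83.7) = 0.007730 m·K/W
  R'_carbon steel = ln(0.285/0.246)/(2πk) = 0.1472/(2π·52.7) = 4.444×10^-4 m·K/W
ΣR = 0.007730 + 4.444×10^-4 = 0.008174 m·K/W
Q' = ΔT/ΣR = (403 °C − 25.4 °C)/0.008174 = 46200 W/m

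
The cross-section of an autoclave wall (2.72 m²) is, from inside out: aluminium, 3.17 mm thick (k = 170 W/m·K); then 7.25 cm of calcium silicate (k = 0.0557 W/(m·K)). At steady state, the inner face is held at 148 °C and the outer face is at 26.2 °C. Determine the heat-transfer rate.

Q = 255 W

Series thermal resistances, inner to outer:
  R_aluminium = L/(kA) = 0.00317/(170·2.72) = 6.856×10^-6 K/W
  R_calcium silicate = L/(kA) = 0.0725/(0.0557·2.72) = 0.4785 K/W
ΣR = 6.856×10^-6 + 0.4785 = 0.4785 K/W
Q = ΔT/ΣR = (148 °C − 26.2 °C)/0.4785 = 255 W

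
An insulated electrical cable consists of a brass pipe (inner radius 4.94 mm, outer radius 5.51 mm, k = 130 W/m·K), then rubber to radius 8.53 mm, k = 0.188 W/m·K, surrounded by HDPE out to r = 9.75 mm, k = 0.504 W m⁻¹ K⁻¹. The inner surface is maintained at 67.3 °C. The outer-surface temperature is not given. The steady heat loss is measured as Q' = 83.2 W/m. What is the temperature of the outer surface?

T_out = 33.0 °C

Sum the resistances:
  R'_brass = ln(0.00551/0.00494)/(2πk) = 0.1092/(2π·130) = 1.337×10^-4 m·K/W
  R'_rubber = ln(0.00853/0.00551)/(2πk) = 0.4370/(2π·0.188) = 0.3700 m·K/W
  R'_HDPE = ln(0.00975/0.00853)/(2πk) = 0.1337/(2π·0.504) = 0.04221 m·K/W
ΣR = 0.4123 m·K/W
ΔT = Q'·ΣR = 83.2 × 0.4123 = 34.30 K
Heat flows outward, so T_out = T_in − ΔT = 67.3 − 34.30 = 33.0 °C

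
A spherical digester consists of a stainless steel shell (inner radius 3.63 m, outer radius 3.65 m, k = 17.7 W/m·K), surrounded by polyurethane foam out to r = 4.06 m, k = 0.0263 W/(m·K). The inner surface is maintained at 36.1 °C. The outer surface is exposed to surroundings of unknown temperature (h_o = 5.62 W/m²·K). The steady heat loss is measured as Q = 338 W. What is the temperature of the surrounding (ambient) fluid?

Sum the resistances:
  R_stainless steel = (1/3.63 − 1/3.65)/(4πk) = 0.001509/(4π·17.7) = 6.787×10^-6 K/W
  R_polyurethane foam = (1/3.65 − 1/4.06)/(4πk) = 0.02767/(4π·0.0263) = 0.08371 K/W
  R_conv,out = 1/(4πr²h) = 1/(4π·4.06²·5.62) = 8.590×10^-4 K/W
ΣR = 0.08458 K/W
ΔT = Q·ΣR = 338 × 0.08458 = 28.59 K
Heat flows outward, so T_out = T_in − ΔT = 36.1 − 28.59 = 7.51 °C

T_out = 7.51 °C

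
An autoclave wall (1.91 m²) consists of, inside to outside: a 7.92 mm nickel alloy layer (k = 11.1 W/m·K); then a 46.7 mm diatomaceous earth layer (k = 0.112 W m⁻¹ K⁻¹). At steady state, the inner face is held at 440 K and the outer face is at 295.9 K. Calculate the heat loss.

Series thermal resistances, inner to outer:
  R_nickel alloy = L/(kA) = 0.00792/(11.1·1.91) = 3.736×10^-4 K/W
  R_diatomaceous earth = L/(kA) = 0.0467/(0.112·1.91) = 0.2183 K/W
ΣR = 3.736×10^-4 + 0.2183 = 0.2187 K/W
Q = ΔT/ΣR = (440 K − 295.9 K)/0.2187 = 659 W

Q = 659 W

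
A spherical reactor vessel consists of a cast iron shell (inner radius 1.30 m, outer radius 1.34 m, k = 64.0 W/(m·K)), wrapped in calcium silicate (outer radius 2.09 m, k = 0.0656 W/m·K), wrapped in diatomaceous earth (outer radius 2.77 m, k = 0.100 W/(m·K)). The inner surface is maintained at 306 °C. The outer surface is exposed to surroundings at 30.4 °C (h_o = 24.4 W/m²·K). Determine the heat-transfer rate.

Resistance network (inner→outer):
  R_cast iron = (1/1.30 − 1/1.34)/(4πk) = 0.02296/(4π·64.0) = 2.855×10^-5 K/W
  R_calcium silicate = (1/1.34 − 1/2.09)/(4πk) = 0.2678/(4π·0.0656) = 0.3249 K/W
  R_diatomaceous earth = (1/2.09 − 1/2.77)/(4πk) = 0.1175/(4π·0.100) = 0.09347 K/W
  R_conv,out = 1/(4πr²h) = 1/(4π·2.77²·24.4) = 4.251×10^-4 K/W
ΣR = 2.855×10^-5 + 0.3249 + 0.09347 + 4.251×10^-4 = 0.4188 K/W
Q = ΔT/ΣR = (306 °C − 30.4 °C)/0.4188 = 658 W

Q = 658 W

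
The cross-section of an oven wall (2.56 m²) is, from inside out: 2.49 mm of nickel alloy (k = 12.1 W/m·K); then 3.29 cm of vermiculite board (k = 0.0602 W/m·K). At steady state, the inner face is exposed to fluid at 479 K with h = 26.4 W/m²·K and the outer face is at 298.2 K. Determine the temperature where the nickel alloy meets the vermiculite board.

Series thermal resistances, inner to outer:
  R_conv,in = 1/(hA) = 1/(26.4·2.56) = 0.01480 K/W
  R_nickel alloy = L/(kA) = 0.00249/(12.1·2.56) = 8.038×10^-5 K/W
  R_vermiculite board = L/(kA) = 0.0329/(0.0602·2.56) = 0.2135 K/W
ΣR = 0.01480 + 8.038×10^-5 + 0.2135 = 0.2284 K/W
Q = ΔT/ΣR = (479 K − 298.2 K)/0.2284 = 791.6 W
From the inner boundary to the nickel alloy/vermiculite board interface, ΣR_partial = 0.01488 K/W.
T_interface = T_in − Q·ΣR_partial = 479 K − (791.6)(0.01488) = 467 K

T = 467 K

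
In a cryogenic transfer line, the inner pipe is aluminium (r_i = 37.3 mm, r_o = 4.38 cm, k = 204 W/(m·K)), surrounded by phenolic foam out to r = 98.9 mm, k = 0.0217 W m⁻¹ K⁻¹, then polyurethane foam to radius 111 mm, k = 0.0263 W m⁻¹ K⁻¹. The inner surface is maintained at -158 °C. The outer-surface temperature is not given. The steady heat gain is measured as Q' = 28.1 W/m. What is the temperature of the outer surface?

Series resistances:
  R'_aluminium = ln(0.0438/0.0373)/(2πk) = 0.1606/(2π·204) = 1.253×10^-4 m·K/W
  R'_phenolic foam = ln(0.0989/0.0438)/(2πk) = 0.8145/(2π·0.0217) = 5.974 m·K/W
  R'_polyurethane foam = ln(0.111/0.0989)/(2πk) = 0.1154/(2π·0.0263) = 0.6985 m·K/W
ΣR = 6.672 m·K/W
ΔT = Q'·ΣR = 28.1 × 6.672 = 187.5 K
Heat flows inward, so T_out = T_in + ΔT = -158 + 187.5 = 29.5 °C

T_out = 29.5 °C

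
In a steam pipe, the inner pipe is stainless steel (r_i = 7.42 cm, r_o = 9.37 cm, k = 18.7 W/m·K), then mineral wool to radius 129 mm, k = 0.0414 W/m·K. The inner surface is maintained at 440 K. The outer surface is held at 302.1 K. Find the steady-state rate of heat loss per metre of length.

Resistance network (inner→outer):
  R'_stainless steel = ln(0.0937/0.0742)/(2πk) = 0.2333/(2π·18.7) = 0.001986 m·K/W
  R'_mineral wool = ln(0.129/0.0937)/(2πk) = 0.3197/(2π·0.0414) = 1.229 m·K/W
ΣR = 0.001986 + 1.229 = 1.231 m·K/W
Q' = ΔT/ΣR = (440 K − 302.1 K)/1.231 = 112 W/m

Q' = 112 W/m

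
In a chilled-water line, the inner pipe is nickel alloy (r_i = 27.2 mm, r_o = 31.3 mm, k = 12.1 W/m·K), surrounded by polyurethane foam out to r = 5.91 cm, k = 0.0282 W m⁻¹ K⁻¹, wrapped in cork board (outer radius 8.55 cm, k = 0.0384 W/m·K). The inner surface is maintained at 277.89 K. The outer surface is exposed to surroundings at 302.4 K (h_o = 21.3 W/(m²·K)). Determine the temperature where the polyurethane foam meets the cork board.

Resistance network (inner→outer):
  R'_nickel alloy = ln(0.0313/0.0272)/(2πk) = 0.1404/(2π·12.1) = 0.001847 m·K/W
  R'_polyurethane foam = ln(0.0591/0.0313)/(2πk) = 0.6356/(2π·0.0282) = 3.587 m·K/W
  R'_cork board = ln(0.0855/0.0591)/(2πk) = 0.3693/(2π·0.0384) = 1.531 m·K/W
  R'_conv,out = 1/(2πr h) = 1/(2π·0.0855·21.3) = 0.08739 m·K/W
ΣR = 0.001847 + 3.587 + 1.531 + 0.08739 = 5.207 m·K/W
Q' = ΔT/ΣR = (277.89 K − 302.4 K)/5.207 = -4.707 W/m
From the inner boundary to the polyurethane foam/cork board interface, ΣR_partial = 3.589 m·K/W.
T_interface = T_in − Q'·ΣR_partial = 277.89 K − (-4.707)(3.589) = 294.8 K

T = 294.8 K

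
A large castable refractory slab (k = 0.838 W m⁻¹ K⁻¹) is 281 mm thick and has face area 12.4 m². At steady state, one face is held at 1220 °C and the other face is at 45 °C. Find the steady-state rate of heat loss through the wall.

Q = 43.5 kW

Q = kA·ΔT/L = 0.838 × 12.4 × |1220 °C − 45 °C| / 0.281 = 43500 W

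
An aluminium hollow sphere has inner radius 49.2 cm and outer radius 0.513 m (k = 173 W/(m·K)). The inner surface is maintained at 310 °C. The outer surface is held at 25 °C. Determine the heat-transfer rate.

Q = 7450 kW

Q = 4πk·ΔT/(1/r₁ − 1/r₂) = 4π × 173 × 285 / (1/0.492 − 1/0.513) = 7.45×10^6 W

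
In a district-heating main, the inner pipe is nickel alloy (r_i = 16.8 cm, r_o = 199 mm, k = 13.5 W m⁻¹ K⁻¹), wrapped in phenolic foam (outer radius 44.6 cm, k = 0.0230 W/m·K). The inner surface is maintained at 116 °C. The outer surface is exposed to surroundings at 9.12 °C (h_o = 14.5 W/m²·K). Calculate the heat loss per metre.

Q' = 19.0 W/m

Resistance network (inner→outer):
  R'_nickel alloy = ln(0.199/0.168)/(2πk) = 0.1693/(2π·13.5) = 0.001996 m·K/W
  R'_phenolic foam = ln(0.446/0.199)/(2πk) = 0.8070/(2π·0.0230) = 5.584 m·K/W
  R'_conv,out = 1/(2πr h) = 1/(2π·0.446·14.5) = 0.02461 m·K/W
ΣR = 0.001996 + 5.584 + 0.02461 = 5.611 m·K/W
Q' = ΔT/ΣR = (116 °C − 9.12 °C)/5.611 = 19.0 W/m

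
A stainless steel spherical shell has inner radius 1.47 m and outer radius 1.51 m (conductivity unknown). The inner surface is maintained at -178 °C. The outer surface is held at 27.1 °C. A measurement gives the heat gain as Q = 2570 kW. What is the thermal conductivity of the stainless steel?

k = 18.0 W/m·K

ΣR = ΔT/Q = |-178 − 27.1|/2.57×10^6 = 7.981×10^-5 K/W
(1/r₁−1/r₂)/(4πk) = 7.981×10^-5 ⇒ k = 0.01802/(4π·7.981×10^-5) = 18.0 W/m·K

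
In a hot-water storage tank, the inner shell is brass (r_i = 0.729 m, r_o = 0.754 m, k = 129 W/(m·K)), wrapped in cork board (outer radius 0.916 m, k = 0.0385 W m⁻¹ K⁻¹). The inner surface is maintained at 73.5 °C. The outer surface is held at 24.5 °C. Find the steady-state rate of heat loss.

Treat each layer as a resistance in series:
  R_brass = (1/0.729 − 1/0.754)/(4πk) = 0.04548/(4π·129) = 2.806×10^-5 K/W
  R_cork board = (1/0.754 − 1/0.916)/(4πk) = 0.2346/(4π·0.0385) = 0.4848 K/W
ΣR = 2.806×10^-5 + 0.4848 = 0.4848 K/W
Q = ΔT/ΣR = (73.5 °C − 24.5 °C)/0.4848 = 101 W

Q = 101 W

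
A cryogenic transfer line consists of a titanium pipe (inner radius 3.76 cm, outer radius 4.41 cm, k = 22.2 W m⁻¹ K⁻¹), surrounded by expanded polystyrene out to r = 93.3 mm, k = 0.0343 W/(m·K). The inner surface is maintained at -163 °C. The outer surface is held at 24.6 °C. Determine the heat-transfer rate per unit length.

Resistance network (inner→outer):
  R'_titanium = ln(0.0441/0.0376)/(2πk) = 0.1595/(2π·22.2) = 0.001143 m·K/W
  R'_expanded polystyrene = ln(0.0933/0.0441)/(2πk) = 0.7494/(2π·0.0343) = 3.477 m·K/W
ΣR = 0.001143 + 3.477 = 3.478 m·K/W
Q' = ΔT/ΣR = (-163 °C − 24.6 °C)/3.478 = -53.9 W/m
(Negative Q' ⇒ heat flows inward; heat gain = 53.9 W/m.)

Q' = 53.9 W/m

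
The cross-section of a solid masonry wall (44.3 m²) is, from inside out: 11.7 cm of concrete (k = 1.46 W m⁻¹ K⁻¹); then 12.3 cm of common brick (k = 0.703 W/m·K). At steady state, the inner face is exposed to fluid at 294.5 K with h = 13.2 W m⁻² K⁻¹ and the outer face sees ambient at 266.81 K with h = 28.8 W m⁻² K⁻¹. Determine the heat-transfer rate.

Q = 3360 W

Series thermal resistances, inner to outer:
  R_conv,in = 1/(hA) = 1/(13.2·44.3) = 0.001710 K/W
  R_concrete = L/(kA) = 0.117/(1.46·44.3) = 0.001809 K/W
  R_common brick = L/(kA) = 0.123/(0.703·44.3) = 0.003950 K/W
  R_conv,out = 1/(hA) = 1/(28.8·44.3) = 7.838×10^-4 K/W
ΣR = 0.001710 + 0.001809 + 0.003950 + 7.838×10^-4 = 0.008253 K/W
Q = ΔT/ΣR = (294.5 K − 266.81 K)/0.008253 = 3360 W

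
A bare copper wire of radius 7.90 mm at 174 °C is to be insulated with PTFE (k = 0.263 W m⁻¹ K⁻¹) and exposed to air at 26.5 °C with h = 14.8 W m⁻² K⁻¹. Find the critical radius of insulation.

r_cr = 1.78 cm

For a cylinder, r_cr = k_ins/h = 0.263/14.8 = 0.0178 m = 1.78 cm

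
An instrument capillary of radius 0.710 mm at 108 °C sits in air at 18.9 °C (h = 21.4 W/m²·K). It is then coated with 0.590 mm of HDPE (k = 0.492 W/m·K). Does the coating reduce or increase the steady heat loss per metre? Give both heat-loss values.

Critical radius for a cylinder: r_cr = k/h = 0.0230 m = 2.30 cm.
Outer radius after coating: r₂ = 7.10×10^-4 + 5.90×10^-4 = 0.001300 m.
Since r₁ < r_cr and r₂ ≤ r_cr, the coating moves toward the maximum at r_cr — heat loss rises.
Bare: R = 1/(2πr₁h) = 10.47 m·K/W; Q = 89.1/10.47 = 8.51 W/m.
Coated: R = R_cond + R_conv = 5.917 m·K/W; Q = 89.1/5.917 = 15.1 W/m.

increases: 8.51 → 15.1 W/m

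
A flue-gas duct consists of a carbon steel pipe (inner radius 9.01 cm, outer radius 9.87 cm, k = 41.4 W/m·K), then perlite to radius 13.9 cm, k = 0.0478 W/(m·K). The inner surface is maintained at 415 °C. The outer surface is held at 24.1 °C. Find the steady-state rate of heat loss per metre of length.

Q' = 343 W/m

Resistance network (inner→outer):
  R'_carbon steel = ln(0.0987/0.0901)/(2πk) = 0.09116/(2π·41.4) = 3.505×10^-4 m·K/W
  R'_perlite = ln(0.139/0.0987)/(2πk) = 0.3424/(2π·0.0478) = 1.140 m·K/W
ΣR = 3.505×10^-4 + 1.140 = 1.140 m·K/W
Q' = ΔT/ΣR = (415 °C − 24.1 °C)/1.140 = 343 W/m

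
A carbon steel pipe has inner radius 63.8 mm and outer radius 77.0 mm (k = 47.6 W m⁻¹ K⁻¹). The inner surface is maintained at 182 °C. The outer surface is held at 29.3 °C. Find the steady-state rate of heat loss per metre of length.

Q' = 243 kW/m

Q' = 2πk·ΔT/ln(r₂/r₁) = 2π × 47.6 × 152.7 / ln(0.0770/0.0638) = 2.43×10^5 W/m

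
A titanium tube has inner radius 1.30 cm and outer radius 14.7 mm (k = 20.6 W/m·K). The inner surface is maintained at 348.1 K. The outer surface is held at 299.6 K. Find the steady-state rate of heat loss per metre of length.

Q' = 51.1 kW/m

Q' = 2πk·ΔT/ln(r₂/r₁) = 2π × 20.6 × 48.5 / ln(0.0147/0.0130) = 51100 W/m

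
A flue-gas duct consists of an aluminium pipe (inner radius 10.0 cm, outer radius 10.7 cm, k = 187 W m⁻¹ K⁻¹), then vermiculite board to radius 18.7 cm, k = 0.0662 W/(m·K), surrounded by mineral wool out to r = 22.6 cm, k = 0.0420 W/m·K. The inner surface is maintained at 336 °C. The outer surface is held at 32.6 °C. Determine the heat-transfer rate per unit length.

Q' = 147 W/m

Treat each layer as a resistance in series:
  R'_aluminium = ln(0.107/0.100)/(2πk) = 0.06766/(2π·187) = 5.758×10^-5 m·K/W
  R'_vermiculite board = ln(0.187/0.107)/(2πk) = 0.5583/(2π·0.0662) = 1.342 m·K/W
  R'_mineral wool = ln(0.226/0.187)/(2πk) = 0.1894/(2π·0.0420) = 0.7178 m·K/W
ΣR = 5.758×10^-5 + 1.342 + 0.7178 = 2.060 m·K/W
Q' = ΔT/ΣR = (336 °C − 32.6 °C)/2.060 = 147 W/m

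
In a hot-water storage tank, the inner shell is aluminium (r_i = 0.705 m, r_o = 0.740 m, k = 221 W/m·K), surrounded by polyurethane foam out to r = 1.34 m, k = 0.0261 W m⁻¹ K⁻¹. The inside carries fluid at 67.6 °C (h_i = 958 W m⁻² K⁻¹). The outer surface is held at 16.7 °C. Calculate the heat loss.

Treat each layer as a resistance in series:
  R_conv,in = 1/(4πr²h) = 1/(4π·0.705²·958) = 1.671×10^-4 K/W
  R_aluminium = (1/0.705 − 1/0.740)/(4πk) = 0.06709/(4π·221) = 2.416×10^-5 K/W
  R_polyurethane foam = (1/0.740 − 1/1.34)/(4πk) = 0.6051/(4π·0.0261) = 1.845 K/W
ΣR = 1.671×10^-4 + 2.416×10^-5 + 1.845 = 1.845 K/W
Q = ΔT/ΣR = (67.6 °C − 16.7 °C)/1.845 = 27.6 W

Q = 27.6 W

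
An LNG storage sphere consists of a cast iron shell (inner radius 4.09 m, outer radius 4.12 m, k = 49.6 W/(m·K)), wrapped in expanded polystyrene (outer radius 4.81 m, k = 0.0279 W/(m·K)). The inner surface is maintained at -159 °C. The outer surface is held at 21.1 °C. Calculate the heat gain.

Q = 1810 W

Treat each layer as a resistance in series:
  R_cast iron = (1/4.09 − 1/4.12)/(4πk) = 0.001780/(4π·49.6) = 2.856×10^-6 K/W
  R_expanded polystyrene = (1/4.12 − 1/4.81)/(4πk) = 0.03482/(4π·0.0279) = 0.09931 K/W
ΣR = 2.856×10^-6 + 0.09931 = 0.09931 K/W
Q = ΔT/ΣR = (-159 °C − 21.1 °C)/0.09931 = -1810 W
(Negative Q ⇒ heat flows inward; heat gain = 1810 W.)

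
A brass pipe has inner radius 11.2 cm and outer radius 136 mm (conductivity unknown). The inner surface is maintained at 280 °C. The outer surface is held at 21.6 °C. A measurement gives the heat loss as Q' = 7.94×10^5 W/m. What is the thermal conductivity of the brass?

ΣR = ΔT/Q' = |280 − 21.6|/7.94×10^5 = 3.254×10^-4 m·K/W
ln(r₂/r₁)/(2πk) = 3.254×10^-4 ⇒ k = 0.1942/(2π·3.254×10^-4) = 95.0 W/m·K

k = 95.0 W/m·K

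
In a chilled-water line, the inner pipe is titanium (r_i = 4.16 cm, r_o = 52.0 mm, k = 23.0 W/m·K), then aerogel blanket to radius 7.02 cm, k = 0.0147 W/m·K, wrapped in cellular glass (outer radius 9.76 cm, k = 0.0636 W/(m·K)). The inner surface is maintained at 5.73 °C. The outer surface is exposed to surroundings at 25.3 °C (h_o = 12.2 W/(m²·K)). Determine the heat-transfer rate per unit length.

Q' = 4.65 W/m

Resistance network (inner→outer):
  R'_titanium = ln(0.0520/0.0416)/(2πk) = 0.2231/(2π·23.0) = 0.001544 m·K/W
  R'_aerogel blanket = ln(0.0702/0.0520)/(2πk) = 0.3001/(2π·0.0147) = 3.249 m·K/W
  R'_cellular glass = ln(0.0976/0.0702)/(2πk) = 0.3295/(2π·0.0636) = 0.8246 m·K/W
  R'_conv,out = 1/(2πr h) = 1/(2π·0.0976·12.2) = 0.1337 m·K/W
ΣR = 0.001544 + 3.249 + 0.8246 + 0.1337 = 4.209 m·K/W
Q' = ΔT/ΣR = (5.73 °C − 25.3 °C)/4.209 = -4.65 W/m
(Negative Q' ⇒ heat flows inward; heat gain = 4.65 W/m.)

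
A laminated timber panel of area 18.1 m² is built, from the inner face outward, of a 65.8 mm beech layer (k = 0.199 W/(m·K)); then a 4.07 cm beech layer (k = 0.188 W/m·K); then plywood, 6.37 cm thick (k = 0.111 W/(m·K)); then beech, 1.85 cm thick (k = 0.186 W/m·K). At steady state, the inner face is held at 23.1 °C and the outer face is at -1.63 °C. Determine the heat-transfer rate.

Treat each layer as a resistance in series:
  R_beech = L/(kA) = 0.0658/(0.199·18.1) = 0.01827 K/W
  R_beech = L/(kA) = 0.0407/(0.188·18.1) = 0.01196 K/W
  R_plywood = L/(kA) = 0.0637/(0.111·18.1) = 0.03171 K/W
  R_beech = L/(kA) = 0.0185/(0.186·18.1) = 0.005495 K/W
ΣR = 0.01827 + 0.01196 + 0.03171 + 0.005495 = 0.06744 K/W
Q = ΔT/ΣR = (23.1 °C − -1.63 °C)/0.06744 = 367 W

Q = 367 W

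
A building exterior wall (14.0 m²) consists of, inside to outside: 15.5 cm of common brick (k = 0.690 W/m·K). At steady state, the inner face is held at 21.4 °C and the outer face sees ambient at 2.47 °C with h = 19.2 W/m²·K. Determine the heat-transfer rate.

Q = 958 W

Resistance network (inner→outer):
  R_common brick = L/(kA) = 0.155/(0.690·14.0) = 0.01605 K/W
  R_conv,out = 1/(hA) = 1/(19.2·14.0) = 0.003720 K/W
ΣR = 0.01605 + 0.003720 = 0.01977 K/W
Q = ΔT/ΣR = (21.4 °C − 2.47 °C)/0.01977 = 958 W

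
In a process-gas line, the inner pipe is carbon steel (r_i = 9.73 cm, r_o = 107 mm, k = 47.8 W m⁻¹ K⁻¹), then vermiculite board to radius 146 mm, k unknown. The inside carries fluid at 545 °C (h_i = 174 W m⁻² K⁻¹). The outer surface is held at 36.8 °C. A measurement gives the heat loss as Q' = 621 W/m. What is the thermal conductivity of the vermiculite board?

ΣR = ΔT/Q' = |545 − 36.8|/621 = 0.8184 m·K/W
Known resistances:
  R'_conv,in = 1/(2πr h) = 1/(2π·0.0973·174) = 0.009401 m·K/W
  R'_carbon steel = ln(0.107/0.0973)/(2πk) = 0.09503/(2π·47.8) = 3.164×10^-4 m·K/W
R_vermiculite board = ΣR − ΣR_known = 0.8184 − 0.009717 = 0.8087 m·K/W
ln(r₂/r₁)/(2πk) = 0.8087 ⇒ k = 0.3108/(2π·0.8087) = 0.0612 W/m·K

k = 0.0612 W/m·K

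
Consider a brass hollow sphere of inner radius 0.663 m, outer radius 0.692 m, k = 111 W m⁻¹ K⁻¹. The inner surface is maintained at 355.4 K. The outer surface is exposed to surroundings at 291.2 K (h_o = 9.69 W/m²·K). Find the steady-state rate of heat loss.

Treat each layer as a resistance in series:
  R_brass = (1/0.663 − 1/0.692)/(4πk) = 0.06321/(4π·111) = 4.532×10^-5 K/W
  R_conv,out = 1/(4πr²h) = 1/(4π·0.692²·9.69) = 0.01715 K/W
ΣR = 4.532×10^-5 + 0.01715 = 0.01720 K/W
Q = ΔT/ΣR = (355.4 K − 291.2 K)/0.01720 = 3730 W

Q = 3.73 kW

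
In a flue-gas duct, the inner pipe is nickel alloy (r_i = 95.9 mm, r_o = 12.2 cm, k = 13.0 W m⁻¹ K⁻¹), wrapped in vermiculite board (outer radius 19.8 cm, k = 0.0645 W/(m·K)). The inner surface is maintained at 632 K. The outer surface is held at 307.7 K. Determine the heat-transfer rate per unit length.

Q' = 271 W/m

Resistance network (inner→outer):
  R'_nickel alloy = ln(0.122/0.0959)/(2πk) = 0.2407/(2π·13.0) = 0.002947 m·K/W
  R'_vermiculite board = ln(0.198/0.122)/(2πk) = 0.4842/(2π·0.0645) = 1.195 m·K/W
ΣR = 0.002947 + 1.195 = 1.198 m·K/W
Q' = ΔT/ΣR = (632 K − 307.7 K)/1.198 = 271 W/m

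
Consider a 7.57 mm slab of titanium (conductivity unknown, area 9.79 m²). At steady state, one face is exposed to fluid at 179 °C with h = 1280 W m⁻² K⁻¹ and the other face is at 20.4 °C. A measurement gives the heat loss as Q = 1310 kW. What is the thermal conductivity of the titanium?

ΣR = ΔT/Q = |179 − 20.4|/1.31×10^6 = 1.211×10^-4 K/W
Known resistances:
  R_conv,in = 1/(hA) = 1/(1280·9.79) = 7.980×10^-5 K/W
R_titanium = ΣR − ΣR_known = 1.211×10^-4 − 7.980×10^-5 = 4.130×10^-5 K/W
L/(kA) = 4.130×10^-5 ⇒ k = 0.00757/(4.130×10^-5·9.79) = 18.7 W/m·K

k = 18.7 W/m·K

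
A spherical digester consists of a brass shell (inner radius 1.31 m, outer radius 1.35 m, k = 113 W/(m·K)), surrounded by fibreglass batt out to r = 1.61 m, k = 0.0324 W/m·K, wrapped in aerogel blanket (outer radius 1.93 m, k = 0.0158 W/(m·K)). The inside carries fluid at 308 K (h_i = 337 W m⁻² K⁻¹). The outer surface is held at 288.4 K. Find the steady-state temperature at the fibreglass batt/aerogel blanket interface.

Treat each layer as a resistance in series:
  R_conv,in = 1/(4πr²h) = 1/(4π·1.31²·337) = 1.376×10^-4 K/W
  R_brass = (1/1.31 − 1/1.35)/(4πk) = 0.02262/(4π·113) = 1.593×10^-5 K/W
  R_fibreglass batt = (1/1.35 − 1/1.61)/(4πk) = 0.1196/(4π·0.0324) = 0.2938 K/W
  R_aerogel blanket = (1/1.61 − 1/1.93)/(4πk) = 0.1030/(4π·0.0158) = 0.5187 K/W
ΣR = 1.376×10^-4 + 1.593×10^-5 + 0.2938 + 0.5187 = 0.8127 K/W
Q = ΔT/ΣR = (308 K − 288.4 K)/0.8127 = 24.12 W
From the inner boundary to the fibreglass batt/aerogel blanket interface, ΣR_partial = 0.2940 K/W.
T_interface = T_in − Q·ΣR_partial = 308 K − (24.12)(0.2940) = 300.9 K

T = 300.9 K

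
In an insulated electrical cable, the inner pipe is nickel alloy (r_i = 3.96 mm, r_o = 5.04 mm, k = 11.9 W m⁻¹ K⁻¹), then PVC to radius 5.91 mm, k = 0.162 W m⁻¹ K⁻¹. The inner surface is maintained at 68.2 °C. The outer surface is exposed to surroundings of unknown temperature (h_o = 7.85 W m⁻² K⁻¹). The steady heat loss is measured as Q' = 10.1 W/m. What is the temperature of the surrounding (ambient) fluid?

Sum the resistances:
  R'_nickel alloy = ln(0.00504/0.00396)/(2πk) = 0.2412/(2π·11.9) = 0.003225 m·K/W
  R'_PVC = ln(0.00591/0.00504)/(2πk) = 0.1592/(2π·0.162) = 0.1564 m·K/W
  R'_conv,out = 1/(2πr h) = 1/(2π·0.00591·7.85) = 3.431 m·K/W
ΣR = 3.590 m·K/W
ΔT = Q'·ΣR = 10.1 × 3.590 = 36.26 K
Heat flows outward, so T_out = T_in − ΔT = 68.2 − 36.26 = 31.9 °C

T_out = 31.9 °C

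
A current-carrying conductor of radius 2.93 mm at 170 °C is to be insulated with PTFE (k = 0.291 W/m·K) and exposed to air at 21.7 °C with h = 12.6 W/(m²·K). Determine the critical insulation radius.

For a cylinder, r_cr = k_ins/h = 0.291/12.6 = 0.0231 m = 2.31 cm

r_cr = 2.31 cm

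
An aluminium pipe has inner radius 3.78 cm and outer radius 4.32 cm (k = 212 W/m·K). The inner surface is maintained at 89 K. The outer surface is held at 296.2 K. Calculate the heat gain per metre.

Q' = 2πk·ΔT/ln(r₂/r₁) = 2π × 212 × 207.2 / ln(0.0432/0.0378) = 2.07×10^6 W/m

Q' = 2070 kW/m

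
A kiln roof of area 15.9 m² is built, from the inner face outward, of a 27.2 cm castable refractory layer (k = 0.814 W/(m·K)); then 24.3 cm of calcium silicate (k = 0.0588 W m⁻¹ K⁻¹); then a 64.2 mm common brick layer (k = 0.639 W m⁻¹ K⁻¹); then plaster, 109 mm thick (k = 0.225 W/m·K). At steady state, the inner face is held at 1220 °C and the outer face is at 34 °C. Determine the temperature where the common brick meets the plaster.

Series thermal resistances, inner to outer:
  R_castable refractory = L/(kA) = 0.272/(0.814·15.9) = 0.02102 K/W
  R_calcium silicate = L/(kA) = 0.243/(0.0588·15.9) = 0.2599 K/W
  R_common brick = L/(kA) = 0.0642/(0.639·15.9) = 0.006319 K/W
  R_plaster = L/(kA) = 0.109/(0.225·15.9) = 0.03047 K/W
ΣR = 0.02102 + 0.2599 + 0.006319 + 0.03047 = 0.3177 K/W
Q = ΔT/ΣR = (1220 °C − 34 °C)/0.3177 = 3733 W
From the inner boundary to the common brick/plaster interface, ΣR_partial = 0.2872 K/W.
T_interface = T_in − Q·ΣR_partial = 1220 °C − (3733)(0.2872) = 148 °C

T = 148 °C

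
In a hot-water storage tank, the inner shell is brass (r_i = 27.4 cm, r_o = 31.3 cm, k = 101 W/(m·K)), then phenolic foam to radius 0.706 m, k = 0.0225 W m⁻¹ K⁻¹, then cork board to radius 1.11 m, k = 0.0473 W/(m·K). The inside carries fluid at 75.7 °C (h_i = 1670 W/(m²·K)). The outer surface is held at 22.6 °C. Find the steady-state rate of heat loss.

Resistance network (inner→outer):
  R_conv,in = 1/(4πr²h) = 1/(4π·0.274²·1670) = 6.347×10^-4 K/W
  R_brass = (1/0.274 − 1/0.313)/(4πk) = 0.4547/(4π·101) = 3.583×10^-4 K/W
  R_phenolic foam = (1/0.313 − 1/0.706)/(4πk) = 1.778/(4π·0.0225) = 6.290 K/W
  R_cork board = (1/0.706 − 1/1.11)/(4πk) = 0.5155/(4π·0.0473) = 0.8673 K/W
ΣR = 6.347×10^-4 + 3.583×10^-4 + 6.290 + 0.8673 = 7.158 K/W
Q = ΔT/ΣR = (75.7 °C − 22.6 °C)/7.158 = 7.42 W

Q = 7.42 W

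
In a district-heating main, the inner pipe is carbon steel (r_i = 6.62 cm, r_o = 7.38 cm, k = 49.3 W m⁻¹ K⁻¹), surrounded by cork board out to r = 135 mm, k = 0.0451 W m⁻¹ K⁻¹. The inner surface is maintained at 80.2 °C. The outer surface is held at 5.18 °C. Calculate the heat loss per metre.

Q' = 35.2 W/m

Treat each layer as a resistance in series:
  R'_carbon steel = ln(0.0738/0.0662)/(2πk) = 0.1087/(2π·49.3) = 3.508×10^-4 m·K/W
  R'_cork board = ln(0.135/0.0738)/(2πk) = 0.6039/(2π·0.0451) = 2.131 m·K/W
ΣR = 3.508×10^-4 + 2.131 = 2.131 m·K/W
Q' = ΔT/ΣR = (80.2 °C − 5.18 °C)/2.131 = 35.2 W/m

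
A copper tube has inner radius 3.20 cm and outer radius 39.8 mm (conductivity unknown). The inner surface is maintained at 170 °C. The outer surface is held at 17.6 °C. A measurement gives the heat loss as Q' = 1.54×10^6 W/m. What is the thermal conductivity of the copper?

k = 351 W/m·K

ΣR = ΔT/Q' = |170 − 17.6|/1.54×10^6 = 9.896×10^-5 m·K/W
ln(r₂/r₁)/(2πk) = 9.896×10^-5 ⇒ k = 0.2181/(2π·9.896×10^-5) = 351 W/m·K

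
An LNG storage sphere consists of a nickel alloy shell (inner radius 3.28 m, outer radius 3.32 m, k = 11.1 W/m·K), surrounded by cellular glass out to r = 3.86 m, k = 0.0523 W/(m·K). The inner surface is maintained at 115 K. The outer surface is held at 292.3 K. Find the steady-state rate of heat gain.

Q = 2760 W

Resistance network (inner→outer):
  R_nickel alloy = (1/3.28 − 1/3.32)/(4πk) = 0.003673/(4π·11.1) = 2.633×10^-5 K/W
  R_cellular glass = (1/3.32 − 1/3.86)/(4πk) = 0.04214/(4π·0.0523) = 0.06411 K/W
ΣR = 2.633×10^-5 + 0.06411 = 0.06414 K/W
Q = ΔT/ΣR = (115 K − 292.3 K)/0.06414 = -2760 W
(Negative Q ⇒ heat flows inward; heat gain = 2760 W.)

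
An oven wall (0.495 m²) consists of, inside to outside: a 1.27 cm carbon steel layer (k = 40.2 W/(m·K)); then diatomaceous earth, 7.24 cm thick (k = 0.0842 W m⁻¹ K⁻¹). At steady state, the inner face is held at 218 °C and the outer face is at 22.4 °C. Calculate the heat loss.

Treat each layer as a resistance in series:
  R_carbon steel = L/(kA) = 0.0127/(40.2·0.495) = 6.382×10^-4 K/W
  R_diatomaceous earth = L/(kA) = 0.0724/(0.0842·0.495) = 1.737 K/W
ΣR = 6.382×10^-4 + 1.737 = 1.738 K/W
Q = ΔT/ΣR = (218 °C − 22.4 °C)/1.738 = 113 W

Q = 113 W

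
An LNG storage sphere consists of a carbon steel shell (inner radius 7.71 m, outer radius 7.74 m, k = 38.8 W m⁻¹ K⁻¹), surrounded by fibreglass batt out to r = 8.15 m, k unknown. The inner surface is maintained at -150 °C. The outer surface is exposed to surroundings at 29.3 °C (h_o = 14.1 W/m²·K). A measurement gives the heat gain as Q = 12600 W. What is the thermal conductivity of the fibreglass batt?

ΣR = ΔT/Q = |-150 − 29.3|/12600 = 0.01423 K/W
Known resistances:
  R_carbon steel = (1/7.71 − 1/7.74)/(4πk) = 5.027×10^-4/(4π·38.8) = 1.031×10^-6 K/W
  R_conv,out = 1/(4πr²h) = 1/(4π·8.15²·14.1) = 8.497×10^-5 K/W
R_fibreglass batt = ΣR − ΣR_known = 0.01423 − 8.600×10^-5 = 0.01414 K/W
(1/r₁−1/r₂)/(4πk) = 0.01414 ⇒ k = 0.006500/(4π·0.01414) = 0.0366 W/m·K

k = 0.0366 W/m·K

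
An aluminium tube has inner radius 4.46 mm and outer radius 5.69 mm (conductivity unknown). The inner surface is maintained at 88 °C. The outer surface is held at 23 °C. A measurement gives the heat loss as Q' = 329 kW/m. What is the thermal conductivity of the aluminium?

ΣR = ΔT/Q' = |88 − 23|/3.29×10^5 = 1.976×10^-4 m·K/W
ln(r₂/r₁)/(2πk) = 1.976×10^-4 ⇒ k = 0.2436/(2π·1.976×10^-4) = 196 W/m·K

k = 196 W/m·K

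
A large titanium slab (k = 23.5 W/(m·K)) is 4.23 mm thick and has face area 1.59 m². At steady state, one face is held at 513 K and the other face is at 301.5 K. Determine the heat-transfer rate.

Q = kA·ΔT/L = 23.5 × 1.59 × |513 K − 301.5 K| / 0.00423 = 1.87×10^6 W

Q = 1.87×10^6 W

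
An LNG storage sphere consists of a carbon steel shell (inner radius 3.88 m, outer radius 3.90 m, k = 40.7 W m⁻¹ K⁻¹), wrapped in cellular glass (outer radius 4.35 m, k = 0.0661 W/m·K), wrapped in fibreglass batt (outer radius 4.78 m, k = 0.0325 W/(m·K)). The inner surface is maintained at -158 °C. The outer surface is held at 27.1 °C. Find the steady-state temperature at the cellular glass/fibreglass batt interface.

T = -86.4 °C

Resistance network (inner→outer):
  R_carbon steel = (1/3.88 − 1/3.90)/(4πk) = 0.001322/(4π·40.7) = 2.584×10^-6 K/W
  R_cellular glass = (1/3.90 − 1/4.35)/(4πk) = 0.02653/(4π·0.0661) = 0.03193 K/W
  R_fibreglass batt = (1/4.35 − 1/4.78)/(4πk) = 0.02068/(4π·0.0325) = 0.05064 K/W
ΣR = 2.584×10^-6 + 0.03193 + 0.05064 = 0.08257 K/W
Q = ΔT/ΣR = (-158 °C − 27.1 °C)/0.08257 = -2242 W
From the inner boundary to the cellular glass/fibreglass batt interface, ΣR_partial = 0.03193 K/W.
T_interface = T_in − Q·ΣR_partial = -158 °C − (-2242)(0.03193) = -86.4 °C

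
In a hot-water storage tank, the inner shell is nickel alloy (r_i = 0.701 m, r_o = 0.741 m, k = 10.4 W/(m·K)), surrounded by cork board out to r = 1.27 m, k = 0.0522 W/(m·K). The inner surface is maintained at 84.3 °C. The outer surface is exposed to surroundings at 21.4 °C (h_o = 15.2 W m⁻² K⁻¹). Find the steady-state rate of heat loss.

Series thermal resistances, inner to outer:
  R_nickel alloy = (1/0.701 − 1/0.741)/(4πk) = 0.07701/(4π·10.4) = 5.892×10^-4 K/W
  R_cork board = (1/0.741 − 1/1.27)/(4πk) = 0.5621/(4π·0.0522) = 0.8569 K/W
  R_conv,out = 1/(4πr²h) = 1/(4π·1.27²·15.2) = 0.003246 K/W
ΣR = 5.892×10^-4 + 0.8569 + 0.003246 = 0.8607 K/W
Q = ΔT/ΣR = (84.3 °C − 21.4 °C)/0.8607 = 73.1 W

Q = 73.1 W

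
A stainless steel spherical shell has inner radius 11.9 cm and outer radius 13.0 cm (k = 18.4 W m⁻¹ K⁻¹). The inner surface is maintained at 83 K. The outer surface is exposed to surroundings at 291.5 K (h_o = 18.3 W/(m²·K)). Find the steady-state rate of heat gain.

Treat each layer as a resistance in series:
  R_stainless steel = (1/0.119 − 1/0.130)/(4πk) = 0.7111/(4π·18.4) = 0.003075 K/W
  R_conv,out = 1/(4πr²h) = 1/(4π·0.130²·18.3) = 0.2573 K/W
ΣR = 0.003075 + 0.2573 = 0.2604 K/W
Q = ΔT/ΣR = (83 K − 291.5 K)/0.2604 = -801 W
(Negative Q ⇒ heat flows inward; heat gain = 801 W.)

Q = 801 W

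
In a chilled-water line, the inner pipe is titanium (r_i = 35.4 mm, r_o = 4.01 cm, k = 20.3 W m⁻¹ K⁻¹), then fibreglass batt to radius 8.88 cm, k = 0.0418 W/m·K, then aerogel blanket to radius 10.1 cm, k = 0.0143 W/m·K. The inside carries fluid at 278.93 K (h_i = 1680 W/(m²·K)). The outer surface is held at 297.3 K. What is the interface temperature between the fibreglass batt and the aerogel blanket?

Resistance network (inner→outer):
  R'_conv,in = 1/(2πr h) = 1/(2π·0.0354·1680) = 0.002676 m·K/W
  R'_titanium = ln(0.0401/0.0354)/(2πk) = 0.1247/(2π·20.3) = 9.774×10^-4 m·K/W
  R'_fibreglass batt = ln(0.0888/0.0401)/(2πk) = 0.7950/(2π·0.0418) = 3.027 m·K/W
  R'_aerogel blanket = ln(0.101/0.0888)/(2πk) = 0.1287/(2π·0.0143) = 1.433 m·K/W
ΣR = 0.002676 + 9.774×10^-4 + 3.027 + 1.433 = 4.464 m·K/W
Q' = ΔT/ΣR = (278.93 K − 297.3 K)/4.464 = -4.115 W/m
From the inner boundary to the fibreglass batt/aerogel blanket interface, ΣR_partial = 3.031 m·K/W.
T_interface = T_in − Q'·ΣR_partial = 278.93 K − (-4.115)(3.031) = 291.4 K

T = 291.4 K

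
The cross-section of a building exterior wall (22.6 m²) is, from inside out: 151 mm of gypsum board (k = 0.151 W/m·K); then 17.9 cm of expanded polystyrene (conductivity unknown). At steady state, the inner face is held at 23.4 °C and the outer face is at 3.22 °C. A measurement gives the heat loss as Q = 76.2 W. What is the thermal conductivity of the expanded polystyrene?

ΣR = ΔT/Q = |23.4 − 3.22|/76.2 = 0.2648 K/W
Known resistances:
  R_gypsum board = L/(kA) = 0.151/(0.151·22.6) = 0.04425 K/W
R_expanded polystyrene = ΣR − ΣR_known = 0.2648 − 0.04425 = 0.2205 K/W
L/(kA) = 0.2205 ⇒ k = 0.179/(0.2205·22.6) = 0.0359 W/m·K

k = 0.0359 W/m·K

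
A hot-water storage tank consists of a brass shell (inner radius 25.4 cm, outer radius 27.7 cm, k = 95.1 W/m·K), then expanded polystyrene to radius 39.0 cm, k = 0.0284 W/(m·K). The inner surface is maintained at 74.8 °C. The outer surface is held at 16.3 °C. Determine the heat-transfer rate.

Resistance network (inner→outer):
  R_brass = (1/0.254 − 1/0.277)/(4πk) = 0.3269/(4π·95.1) = 2.735×10^-4 K/W
  R_expanded polystyrene = (1/0.277 − 1/0.390)/(4πk) = 1.046/(4π·0.0284) = 2.931 K/W
ΣR = 2.735×10^-4 + 2.931 = 2.931 K/W
Q = ΔT/ΣR = (74.8 °C − 16.3 °C)/2.931 = 20.0 W

Q = 20.0 W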